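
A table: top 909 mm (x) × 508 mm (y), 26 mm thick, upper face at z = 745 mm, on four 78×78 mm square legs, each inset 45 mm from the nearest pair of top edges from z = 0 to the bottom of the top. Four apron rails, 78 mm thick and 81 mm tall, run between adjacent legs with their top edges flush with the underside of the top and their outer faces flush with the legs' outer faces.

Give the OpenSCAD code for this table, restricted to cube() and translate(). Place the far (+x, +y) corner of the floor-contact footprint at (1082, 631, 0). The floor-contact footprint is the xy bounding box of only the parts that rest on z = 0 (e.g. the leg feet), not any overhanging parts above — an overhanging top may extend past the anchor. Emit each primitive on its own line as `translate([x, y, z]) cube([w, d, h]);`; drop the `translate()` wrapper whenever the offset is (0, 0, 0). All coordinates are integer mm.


translate([218, 168, 719]) cube([909, 508, 26]);
translate([263, 213, 0]) cube([78, 78, 719]);
translate([1004, 213, 0]) cube([78, 78, 719]);
translate([263, 553, 0]) cube([78, 78, 719]);
translate([1004, 553, 0]) cube([78, 78, 719]);
translate([341, 213, 638]) cube([663, 78, 81]);
translate([341, 553, 638]) cube([663, 78, 81]);
translate([263, 291, 638]) cube([78, 262, 81]);
translate([1004, 291, 638]) cube([78, 262, 81]);


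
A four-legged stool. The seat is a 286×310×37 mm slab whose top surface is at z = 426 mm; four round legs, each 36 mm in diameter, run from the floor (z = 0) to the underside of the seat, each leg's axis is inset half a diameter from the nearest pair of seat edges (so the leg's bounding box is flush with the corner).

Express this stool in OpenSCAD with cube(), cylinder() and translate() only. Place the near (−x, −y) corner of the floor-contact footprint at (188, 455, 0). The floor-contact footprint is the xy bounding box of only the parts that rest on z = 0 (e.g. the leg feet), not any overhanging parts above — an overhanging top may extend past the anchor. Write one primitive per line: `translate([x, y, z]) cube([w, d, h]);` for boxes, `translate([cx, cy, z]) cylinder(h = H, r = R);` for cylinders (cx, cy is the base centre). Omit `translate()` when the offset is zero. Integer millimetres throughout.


translate([188, 455, 389]) cube([286, 310, 37]);
translate([206, 473, 0]) cylinder(h = 389, r = 18);
translate([456, 473, 0]) cylinder(h = 389, r = 18);
translate([206, 747, 0]) cylinder(h = 389, r = 18);
translate([456, 747, 0]) cylinder(h = 389, r = 18);


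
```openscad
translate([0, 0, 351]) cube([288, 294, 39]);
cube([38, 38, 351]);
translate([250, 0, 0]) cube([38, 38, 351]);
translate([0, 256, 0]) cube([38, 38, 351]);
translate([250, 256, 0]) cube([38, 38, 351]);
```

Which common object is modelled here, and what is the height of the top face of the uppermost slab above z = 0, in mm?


A stool. The seat height is 390 mm.

A 288×294×39 slab at z = 351 on four corner posts — a stool. The seat top is 351 + 39 = 390 mm.


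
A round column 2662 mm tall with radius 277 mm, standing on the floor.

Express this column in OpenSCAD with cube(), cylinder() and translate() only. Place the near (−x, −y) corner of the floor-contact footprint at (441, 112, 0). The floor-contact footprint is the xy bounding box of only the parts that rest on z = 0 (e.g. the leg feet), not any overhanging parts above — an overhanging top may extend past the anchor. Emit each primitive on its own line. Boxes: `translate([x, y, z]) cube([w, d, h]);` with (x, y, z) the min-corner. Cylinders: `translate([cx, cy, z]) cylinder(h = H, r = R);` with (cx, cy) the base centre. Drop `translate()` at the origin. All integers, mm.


translate([718, 389, 0]) cylinder(h = 2662, r = 277);


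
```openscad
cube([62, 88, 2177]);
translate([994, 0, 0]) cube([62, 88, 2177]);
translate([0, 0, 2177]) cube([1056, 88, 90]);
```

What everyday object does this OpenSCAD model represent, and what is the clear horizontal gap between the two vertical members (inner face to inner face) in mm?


A door frame. The clear opening width is 932 mm.

Two 2177 mm tall posts with a header on top — a door frame. The left jamb is 62 mm wide at x = 0; the right jamb starts at x = 994. The clear opening is 994 − 62 = 932 mm.


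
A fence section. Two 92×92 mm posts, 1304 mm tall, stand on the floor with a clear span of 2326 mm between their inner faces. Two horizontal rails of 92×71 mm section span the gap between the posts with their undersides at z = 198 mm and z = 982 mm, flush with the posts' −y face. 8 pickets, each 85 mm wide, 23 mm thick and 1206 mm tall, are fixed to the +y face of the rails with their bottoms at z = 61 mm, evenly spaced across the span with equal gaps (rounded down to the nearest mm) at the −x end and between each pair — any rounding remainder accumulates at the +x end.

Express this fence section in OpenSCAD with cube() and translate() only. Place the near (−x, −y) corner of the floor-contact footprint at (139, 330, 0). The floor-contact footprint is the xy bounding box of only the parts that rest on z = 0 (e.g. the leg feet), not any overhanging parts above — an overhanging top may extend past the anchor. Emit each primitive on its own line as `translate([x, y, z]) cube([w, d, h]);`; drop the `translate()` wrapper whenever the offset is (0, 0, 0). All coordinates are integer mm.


translate([139, 330, 0]) cube([92, 92, 1304]);
translate([2557, 330, 0]) cube([92, 92, 1304]);
translate([231, 330, 198]) cube([2326, 92, 71]);
translate([231, 330, 982]) cube([2326, 92, 71]);
translate([413, 422, 61]) cube([85, 23, 1206]);
translate([680, 422, 61]) cube([85, 23, 1206]);
translate([947, 422, 61]) cube([85, 23, 1206]);
translate([1214, 422, 61]) cube([85, 23, 1206]);
translate([1481, 422, 61]) cube([85, 23, 1206]);
translate([1748, 422, 61]) cube([85, 23, 1206]);
translate([2015, 422, 61]) cube([85, 23, 1206]);
translate([2282, 422, 61]) cube([85, 23, 1206]);


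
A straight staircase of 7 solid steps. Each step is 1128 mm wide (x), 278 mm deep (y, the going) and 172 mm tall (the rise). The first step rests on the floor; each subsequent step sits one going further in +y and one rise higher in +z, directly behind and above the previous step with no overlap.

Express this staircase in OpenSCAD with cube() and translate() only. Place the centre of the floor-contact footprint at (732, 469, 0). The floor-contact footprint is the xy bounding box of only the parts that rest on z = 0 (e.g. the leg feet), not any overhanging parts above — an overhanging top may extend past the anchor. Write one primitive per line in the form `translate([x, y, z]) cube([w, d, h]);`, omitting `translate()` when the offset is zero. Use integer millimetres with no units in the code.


translate([168, 330, 0]) cube([1128, 278, 172]);
translate([168, 608, 172]) cube([1128, 278, 172]);
translate([168, 886, 344]) cube([1128, 278, 172]);
translate([168, 1164, 516]) cube([1128, 278, 172]);
translate([168, 1442, 688]) cube([1128, 278, 172]);
translate([168, 1720, 860]) cube([1128, 278, 172]);
translate([168, 1998, 1032]) cube([1128, 278, 172]);


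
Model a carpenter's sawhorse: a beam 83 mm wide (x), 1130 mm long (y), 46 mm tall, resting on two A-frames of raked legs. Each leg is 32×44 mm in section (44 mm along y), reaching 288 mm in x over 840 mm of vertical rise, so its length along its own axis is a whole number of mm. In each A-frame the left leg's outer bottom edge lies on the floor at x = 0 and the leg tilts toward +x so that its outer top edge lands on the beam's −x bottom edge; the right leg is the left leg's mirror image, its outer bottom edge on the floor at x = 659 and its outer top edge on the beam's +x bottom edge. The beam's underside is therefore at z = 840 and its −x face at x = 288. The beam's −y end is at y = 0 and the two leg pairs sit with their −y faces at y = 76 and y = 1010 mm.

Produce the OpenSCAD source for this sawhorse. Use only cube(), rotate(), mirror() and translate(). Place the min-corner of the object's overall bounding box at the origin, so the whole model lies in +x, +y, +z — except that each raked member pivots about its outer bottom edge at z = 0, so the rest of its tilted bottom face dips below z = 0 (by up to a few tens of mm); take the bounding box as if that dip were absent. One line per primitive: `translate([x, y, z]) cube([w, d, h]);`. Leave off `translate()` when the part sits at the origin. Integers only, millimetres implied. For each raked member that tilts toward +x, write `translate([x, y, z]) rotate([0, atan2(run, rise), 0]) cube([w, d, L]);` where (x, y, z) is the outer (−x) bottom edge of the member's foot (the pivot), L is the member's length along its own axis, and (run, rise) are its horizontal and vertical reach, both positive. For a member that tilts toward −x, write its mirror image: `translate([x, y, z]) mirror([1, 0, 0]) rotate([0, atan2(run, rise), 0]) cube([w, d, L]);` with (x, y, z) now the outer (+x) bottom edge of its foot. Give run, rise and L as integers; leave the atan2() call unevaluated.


translate([288, 0, 840]) cube([83, 1130, 46]);
translate([0, 76, 0]) rotate([0, atan2(288, 840), 0]) cube([32, 44, 888]);
translate([659, 76, 0]) mirror([1, 0, 0]) rotate([0, atan2(288, 840), 0]) cube([32, 44, 888]);
translate([0, 1010, 0]) rotate([0, atan2(288, 840), 0]) cube([32, 44, 888]);
translate([659, 1010, 0]) mirror([1, 0, 0]) rotate([0, atan2(288, 840), 0]) cube([32, 44, 888]);


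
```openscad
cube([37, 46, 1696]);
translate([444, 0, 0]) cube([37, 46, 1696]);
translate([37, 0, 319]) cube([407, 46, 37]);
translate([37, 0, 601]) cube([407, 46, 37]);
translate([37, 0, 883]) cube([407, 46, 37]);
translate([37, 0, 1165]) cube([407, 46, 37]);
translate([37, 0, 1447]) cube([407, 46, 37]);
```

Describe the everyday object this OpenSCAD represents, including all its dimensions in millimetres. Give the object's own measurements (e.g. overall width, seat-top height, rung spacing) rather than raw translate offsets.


A straight ladder. Two 37×46 mm vertical rails, 1696 mm tall, stand 481 mm apart (outside-to-outside) with their front faces coplanar on the −y side. 5 rungs, each 46 mm deep and 37 mm tall, span between the inner faces of the rails, front faces flush with the rails. The lowest rung's underside is at z = 319 mm and rungs are spaced 282 mm apart (underside to underside).


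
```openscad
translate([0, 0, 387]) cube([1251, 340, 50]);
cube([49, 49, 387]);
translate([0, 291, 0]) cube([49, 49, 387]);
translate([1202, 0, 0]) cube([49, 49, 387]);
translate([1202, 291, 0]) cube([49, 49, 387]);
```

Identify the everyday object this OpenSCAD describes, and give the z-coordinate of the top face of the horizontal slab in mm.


A bench. The seat-top height is 437 mm.

A long slab on four corner posts — a bench. The slab sits at z = 387 with thickness 50, so the top is 387 + 50 = 437 mm.


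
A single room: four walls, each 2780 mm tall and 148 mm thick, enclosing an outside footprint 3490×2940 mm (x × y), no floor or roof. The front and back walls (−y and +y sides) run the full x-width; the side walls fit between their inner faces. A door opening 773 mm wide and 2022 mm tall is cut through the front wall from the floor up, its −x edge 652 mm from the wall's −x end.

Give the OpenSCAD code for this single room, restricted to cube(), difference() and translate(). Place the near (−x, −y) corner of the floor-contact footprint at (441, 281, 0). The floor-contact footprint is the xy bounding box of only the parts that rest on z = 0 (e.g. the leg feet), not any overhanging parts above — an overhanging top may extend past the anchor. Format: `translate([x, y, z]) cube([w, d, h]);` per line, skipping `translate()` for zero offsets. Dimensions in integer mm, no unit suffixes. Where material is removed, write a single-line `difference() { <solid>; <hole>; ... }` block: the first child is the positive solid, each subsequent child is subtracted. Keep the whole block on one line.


difference() { translate([441, 281, 0]) cube([3490, 148, 2780]); translate([1093, 281, 0]) cube([773, 148, 2022]); }
translate([441, 3073, 0]) cube([3490, 148, 2780]);
translate([441, 429, 0]) cube([148, 2644, 2780]);
translate([3783, 429, 0]) cube([148, 2644, 2780]);


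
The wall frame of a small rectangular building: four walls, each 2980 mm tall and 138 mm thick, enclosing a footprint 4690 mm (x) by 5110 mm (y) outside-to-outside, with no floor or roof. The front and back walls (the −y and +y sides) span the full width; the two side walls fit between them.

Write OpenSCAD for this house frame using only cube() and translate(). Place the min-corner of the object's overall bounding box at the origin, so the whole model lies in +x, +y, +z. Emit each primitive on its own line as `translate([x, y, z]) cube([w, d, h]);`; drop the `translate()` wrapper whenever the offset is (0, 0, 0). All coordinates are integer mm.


cube([4690, 138, 2980]);
translate([0, 4972, 0]) cube([4690, 138, 2980]);
translate([0, 138, 0]) cube([138, 4834, 2980]);
translate([4552, 138, 0]) cube([138, 4834, 2980]);


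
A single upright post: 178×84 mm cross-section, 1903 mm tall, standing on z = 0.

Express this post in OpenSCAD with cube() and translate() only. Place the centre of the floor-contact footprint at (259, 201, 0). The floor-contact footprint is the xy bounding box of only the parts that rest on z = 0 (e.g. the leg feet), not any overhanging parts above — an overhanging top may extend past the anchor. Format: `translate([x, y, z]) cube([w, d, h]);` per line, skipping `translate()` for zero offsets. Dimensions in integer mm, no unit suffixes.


translate([170, 159, 0]) cube([178, 84, 1903]);


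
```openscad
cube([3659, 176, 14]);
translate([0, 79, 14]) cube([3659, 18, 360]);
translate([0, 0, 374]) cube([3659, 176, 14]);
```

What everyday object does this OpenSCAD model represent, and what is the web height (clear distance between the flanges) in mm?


An I-beam. The web height is 360 mm.

Two wide flanges with a thin centred web — an I-beam. Overall 388 mm minus two 14 mm flanges gives a web of 388 − 2·14 = 360 mm.


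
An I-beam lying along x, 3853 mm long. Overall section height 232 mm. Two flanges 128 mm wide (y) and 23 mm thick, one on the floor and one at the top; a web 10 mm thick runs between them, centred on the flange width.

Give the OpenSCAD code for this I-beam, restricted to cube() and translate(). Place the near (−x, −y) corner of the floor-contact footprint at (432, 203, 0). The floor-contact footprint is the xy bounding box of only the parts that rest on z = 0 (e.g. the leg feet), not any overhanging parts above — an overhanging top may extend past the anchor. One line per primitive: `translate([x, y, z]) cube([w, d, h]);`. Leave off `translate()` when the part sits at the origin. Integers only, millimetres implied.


translate([432, 203, 0]) cube([3853, 128, 23]);
translate([432, 262, 23]) cube([3853, 10, 186]);
translate([432, 203, 209]) cube([3853, 128, 23]);


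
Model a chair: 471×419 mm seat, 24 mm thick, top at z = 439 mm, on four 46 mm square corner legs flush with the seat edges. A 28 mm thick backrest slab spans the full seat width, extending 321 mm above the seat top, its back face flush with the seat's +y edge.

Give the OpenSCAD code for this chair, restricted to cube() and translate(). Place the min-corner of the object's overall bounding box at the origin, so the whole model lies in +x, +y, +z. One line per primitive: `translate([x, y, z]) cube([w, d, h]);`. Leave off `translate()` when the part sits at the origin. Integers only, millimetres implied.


translate([0, 0, 415]) cube([471, 419, 24]);
cube([46, 46, 415]);
translate([425, 0, 0]) cube([46, 46, 415]);
translate([0, 373, 0]) cube([46, 46, 415]);
translate([425, 373, 0]) cube([46, 46, 415]);
translate([0, 391, 439]) cube([471, 28, 321]);


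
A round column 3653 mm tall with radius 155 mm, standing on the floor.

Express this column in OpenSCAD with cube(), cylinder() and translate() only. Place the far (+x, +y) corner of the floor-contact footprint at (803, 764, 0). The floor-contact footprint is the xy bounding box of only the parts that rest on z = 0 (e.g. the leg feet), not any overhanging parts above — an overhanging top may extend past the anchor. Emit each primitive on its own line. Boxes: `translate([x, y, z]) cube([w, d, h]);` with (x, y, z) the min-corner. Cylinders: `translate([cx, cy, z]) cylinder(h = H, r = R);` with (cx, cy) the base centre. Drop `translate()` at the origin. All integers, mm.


translate([648, 609, 0]) cylinder(h = 3653, r = 155);


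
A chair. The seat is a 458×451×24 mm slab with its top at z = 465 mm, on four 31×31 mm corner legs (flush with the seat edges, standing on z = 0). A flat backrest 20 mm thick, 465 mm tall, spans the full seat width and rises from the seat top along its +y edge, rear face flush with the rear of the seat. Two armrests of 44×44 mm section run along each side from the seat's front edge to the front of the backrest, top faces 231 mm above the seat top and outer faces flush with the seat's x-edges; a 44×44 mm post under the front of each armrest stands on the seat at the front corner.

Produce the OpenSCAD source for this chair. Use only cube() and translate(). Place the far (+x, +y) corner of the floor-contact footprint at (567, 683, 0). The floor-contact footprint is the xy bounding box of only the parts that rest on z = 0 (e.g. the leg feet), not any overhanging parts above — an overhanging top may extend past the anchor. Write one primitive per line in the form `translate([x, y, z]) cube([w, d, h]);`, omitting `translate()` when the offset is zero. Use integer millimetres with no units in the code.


// leg_h = 465 - 24 = 441
// arm post h = 231 - 44 = 187
translate([109, 232, 441]) cube([458, 451, 24]);
translate([109, 232, 0]) cube([31, 31, 441]);
translate([536, 232, 0]) cube([31, 31, 441]);
translate([109, 652, 0]) cube([31, 31, 441]);
translate([536, 652, 0]) cube([31, 31, 441]);
translate([109, 663, 465]) cube([458, 20, 465]);
translate([109, 232, 652]) cube([44, 431, 44]);
translate([523, 232, 652]) cube([44, 431, 44]);
translate([109, 232, 465]) cube([44, 44, 187]);
translate([523, 232, 465]) cube([44, 44, 187]);


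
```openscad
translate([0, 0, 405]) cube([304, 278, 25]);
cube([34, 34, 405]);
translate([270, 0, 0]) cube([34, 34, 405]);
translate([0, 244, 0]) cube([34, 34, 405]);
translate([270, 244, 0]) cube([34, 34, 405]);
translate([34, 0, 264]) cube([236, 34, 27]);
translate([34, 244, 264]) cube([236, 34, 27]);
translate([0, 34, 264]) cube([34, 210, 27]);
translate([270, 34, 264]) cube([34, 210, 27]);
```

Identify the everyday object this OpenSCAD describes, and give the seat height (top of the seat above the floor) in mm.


A stool. The seat height is 430 mm.

A 304×278×25 slab at z = 405 on four corner posts — a stool. The seat top is 405 + 25 = 430 mm.


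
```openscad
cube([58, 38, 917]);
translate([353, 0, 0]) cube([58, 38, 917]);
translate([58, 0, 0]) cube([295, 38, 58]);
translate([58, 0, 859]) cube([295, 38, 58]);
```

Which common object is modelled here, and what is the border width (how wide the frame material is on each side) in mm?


A picture frame. The border width is 58 mm.

Four thin pieces enclosing a rectangular opening — a picture frame. The two full-height stiles are 917 mm tall; the top rail sits at z = 859 and is 58 mm tall, so the border above the opening is 917 − 859 = 58 mm, matching the stile x-width.


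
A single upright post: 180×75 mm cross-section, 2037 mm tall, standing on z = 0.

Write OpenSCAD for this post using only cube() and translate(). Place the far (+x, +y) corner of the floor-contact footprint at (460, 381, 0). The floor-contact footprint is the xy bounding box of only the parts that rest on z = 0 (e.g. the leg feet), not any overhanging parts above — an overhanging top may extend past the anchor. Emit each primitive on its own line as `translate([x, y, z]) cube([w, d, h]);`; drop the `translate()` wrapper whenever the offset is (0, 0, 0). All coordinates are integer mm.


translate([280, 306, 0]) cube([180, 75, 2037]);


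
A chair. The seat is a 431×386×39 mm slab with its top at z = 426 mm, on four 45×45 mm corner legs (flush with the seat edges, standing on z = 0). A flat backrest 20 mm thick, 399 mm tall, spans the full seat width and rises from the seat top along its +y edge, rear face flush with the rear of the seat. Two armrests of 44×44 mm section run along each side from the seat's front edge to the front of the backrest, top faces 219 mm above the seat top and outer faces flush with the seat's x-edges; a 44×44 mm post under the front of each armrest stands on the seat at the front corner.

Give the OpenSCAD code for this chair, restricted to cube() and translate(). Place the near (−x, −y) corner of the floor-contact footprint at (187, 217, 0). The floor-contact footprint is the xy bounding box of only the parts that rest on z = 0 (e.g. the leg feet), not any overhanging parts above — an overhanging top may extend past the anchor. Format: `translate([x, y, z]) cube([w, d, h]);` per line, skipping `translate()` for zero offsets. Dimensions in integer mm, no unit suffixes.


// leg_h = 426 - 39 = 387
// arm post h = 219 - 44 = 175
translate([187, 217, 387]) cube([431, 386, 39]);
translate([187, 217, 0]) cube([45, 45, 387]);
translate([573, 217, 0]) cube([45, 45, 387]);
translate([187, 558, 0]) cube([45, 45, 387]);
translate([573, 558, 0]) cube([45, 45, 387]);
translate([187, 583, 426]) cube([431, 20, 399]);
translate([187, 217, 601]) cube([44, 366, 44]);
translate([574, 217, 601]) cube([44, 366, 44]);
translate([187, 217, 426]) cube([44, 44, 175]);
translate([574, 217, 426]) cube([44, 44, 175]);


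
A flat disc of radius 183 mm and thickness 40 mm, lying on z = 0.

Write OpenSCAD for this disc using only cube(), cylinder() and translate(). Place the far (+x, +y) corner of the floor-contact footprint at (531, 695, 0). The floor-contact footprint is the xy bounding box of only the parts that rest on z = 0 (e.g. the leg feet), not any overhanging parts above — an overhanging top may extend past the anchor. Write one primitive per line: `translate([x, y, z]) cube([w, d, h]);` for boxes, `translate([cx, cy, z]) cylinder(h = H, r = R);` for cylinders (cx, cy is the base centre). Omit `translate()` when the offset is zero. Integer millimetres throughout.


translate([348, 512, 0]) cylinder(h = 40, r = 183);


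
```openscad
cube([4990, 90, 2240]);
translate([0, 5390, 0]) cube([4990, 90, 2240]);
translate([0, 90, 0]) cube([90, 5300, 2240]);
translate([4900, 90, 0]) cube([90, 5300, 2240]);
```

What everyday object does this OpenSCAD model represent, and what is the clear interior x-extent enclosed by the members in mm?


A house (or room) frame. The interior width is 4810 mm.

Four 2240 mm walls enclosing a rectangle with no floor or roof — a room or house frame. Outside width is 4990 mm and wall thickness is 90 mm, so the interior width is 4990 − 2 × 90 = 4810 mm.


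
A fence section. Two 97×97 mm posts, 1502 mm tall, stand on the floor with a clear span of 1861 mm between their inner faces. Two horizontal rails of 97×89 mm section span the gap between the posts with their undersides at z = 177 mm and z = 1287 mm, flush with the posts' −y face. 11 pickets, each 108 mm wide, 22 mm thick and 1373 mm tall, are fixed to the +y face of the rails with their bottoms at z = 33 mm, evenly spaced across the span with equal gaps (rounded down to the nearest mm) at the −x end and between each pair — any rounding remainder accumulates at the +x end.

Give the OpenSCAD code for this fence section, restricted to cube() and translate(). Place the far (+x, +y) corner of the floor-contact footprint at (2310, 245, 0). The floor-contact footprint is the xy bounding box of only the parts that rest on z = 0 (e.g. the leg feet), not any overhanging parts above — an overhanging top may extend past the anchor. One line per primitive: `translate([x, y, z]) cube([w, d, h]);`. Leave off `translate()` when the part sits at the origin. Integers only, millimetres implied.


translate([255, 148, 0]) cube([97, 97, 1502]);
translate([2213, 148, 0]) cube([97, 97, 1502]);
translate([352, 148, 177]) cube([1861, 97, 89]);
translate([352, 148, 1287]) cube([1861, 97, 89]);
translate([408, 245, 33]) cube([108, 22, 1373]);
translate([572, 245, 33]) cube([108, 22, 1373]);
translate([736, 245, 33]) cube([108, 22, 1373]);
translate([900, 245, 33]) cube([108, 22, 1373]);
translate([1064, 245, 33]) cube([108, 22, 1373]);
translate([1228, 245, 33]) cube([108, 22, 1373]);
translate([1392, 245, 33]) cube([108, 22, 1373]);
translate([1556, 245, 33]) cube([108, 22, 1373]);
translate([1720, 245, 33]) cube([108, 22, 1373]);
translate([1884, 245, 33]) cube([108, 22, 1373]);
translate([2048, 245, 33]) cube([108, 22, 1373]);


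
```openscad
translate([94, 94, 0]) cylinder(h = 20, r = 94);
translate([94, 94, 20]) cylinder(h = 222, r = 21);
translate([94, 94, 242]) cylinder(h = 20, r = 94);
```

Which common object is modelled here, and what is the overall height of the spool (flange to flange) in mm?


A spool. The overall height is 262 mm.

Three coaxial cylinders, large–small–large — a spool. Two 20 mm flanges and a 222 mm core give 20 + 222 + 20 = 262 mm.


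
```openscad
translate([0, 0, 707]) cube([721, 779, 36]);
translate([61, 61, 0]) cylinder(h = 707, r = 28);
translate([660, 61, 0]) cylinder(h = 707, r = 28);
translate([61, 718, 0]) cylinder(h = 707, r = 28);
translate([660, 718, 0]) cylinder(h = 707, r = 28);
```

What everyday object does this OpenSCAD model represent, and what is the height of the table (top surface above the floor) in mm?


A table. The table height is 743 mm.

A 721×779×36 slab sits at z = 707 on four Ø56 mm round legs — a table. The top surface is at 707 + 36 = 743 mm.


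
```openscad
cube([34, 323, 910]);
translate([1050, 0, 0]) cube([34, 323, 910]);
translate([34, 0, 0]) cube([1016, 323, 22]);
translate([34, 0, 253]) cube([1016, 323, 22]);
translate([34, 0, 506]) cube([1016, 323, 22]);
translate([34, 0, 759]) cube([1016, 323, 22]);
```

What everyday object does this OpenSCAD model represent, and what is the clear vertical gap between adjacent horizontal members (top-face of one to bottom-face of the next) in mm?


A bookshelf. The clear shelf gap is 231 mm.

Two tall side panels with 4 horizontal boards between them — a bookshelf. The first two shelf undersides are at z = 0 and z = 253; with shelf thickness 22, the clear gap is 253 − 0 − 22 = 231 mm.


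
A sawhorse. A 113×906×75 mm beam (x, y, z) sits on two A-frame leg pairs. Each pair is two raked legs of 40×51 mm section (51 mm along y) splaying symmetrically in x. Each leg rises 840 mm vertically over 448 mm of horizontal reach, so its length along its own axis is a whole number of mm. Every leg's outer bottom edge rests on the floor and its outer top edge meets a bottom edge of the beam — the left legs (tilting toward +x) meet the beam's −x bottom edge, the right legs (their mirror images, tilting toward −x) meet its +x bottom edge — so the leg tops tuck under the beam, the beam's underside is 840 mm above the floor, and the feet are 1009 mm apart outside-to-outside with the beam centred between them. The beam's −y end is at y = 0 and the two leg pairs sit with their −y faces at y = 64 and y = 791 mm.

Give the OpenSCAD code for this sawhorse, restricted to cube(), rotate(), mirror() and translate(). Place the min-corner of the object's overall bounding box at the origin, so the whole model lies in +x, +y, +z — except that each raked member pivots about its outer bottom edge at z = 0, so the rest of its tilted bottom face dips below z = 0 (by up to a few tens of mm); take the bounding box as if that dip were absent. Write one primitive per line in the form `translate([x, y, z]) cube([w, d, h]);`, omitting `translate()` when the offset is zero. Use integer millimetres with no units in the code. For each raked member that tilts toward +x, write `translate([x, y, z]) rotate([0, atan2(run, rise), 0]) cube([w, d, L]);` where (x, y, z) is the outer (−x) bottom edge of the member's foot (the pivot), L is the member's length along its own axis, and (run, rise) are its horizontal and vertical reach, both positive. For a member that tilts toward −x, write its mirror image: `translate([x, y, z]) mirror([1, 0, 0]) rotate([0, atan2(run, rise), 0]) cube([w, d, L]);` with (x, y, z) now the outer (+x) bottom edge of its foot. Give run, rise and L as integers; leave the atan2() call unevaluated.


translate([448, 0, 840]) cube([113, 906, 75]);
translate([0, 64, 0]) rotate([0, atan2(448, 840), 0]) cube([40, 51, 952]);
translate([1009, 64, 0]) mirror([1, 0, 0]) rotate([0, atan2(448, 840), 0]) cube([40, 51, 952]);
translate([0, 791, 0]) rotate([0, atan2(448, 840), 0]) cube([40, 51, 952]);
translate([1009, 791, 0]) mirror([1, 0, 0]) rotate([0, atan2(448, 840), 0]) cube([40, 51, 952]);


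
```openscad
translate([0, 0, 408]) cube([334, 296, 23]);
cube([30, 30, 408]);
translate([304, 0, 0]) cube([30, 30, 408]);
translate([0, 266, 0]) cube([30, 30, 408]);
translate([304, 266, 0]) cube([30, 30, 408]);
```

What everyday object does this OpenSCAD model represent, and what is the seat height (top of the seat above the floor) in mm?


A stool. The seat height is 431 mm.

A 334×296×23 slab at z = 408 on four corner posts — a stool. The seat top is 408 + 23 = 431 mm.


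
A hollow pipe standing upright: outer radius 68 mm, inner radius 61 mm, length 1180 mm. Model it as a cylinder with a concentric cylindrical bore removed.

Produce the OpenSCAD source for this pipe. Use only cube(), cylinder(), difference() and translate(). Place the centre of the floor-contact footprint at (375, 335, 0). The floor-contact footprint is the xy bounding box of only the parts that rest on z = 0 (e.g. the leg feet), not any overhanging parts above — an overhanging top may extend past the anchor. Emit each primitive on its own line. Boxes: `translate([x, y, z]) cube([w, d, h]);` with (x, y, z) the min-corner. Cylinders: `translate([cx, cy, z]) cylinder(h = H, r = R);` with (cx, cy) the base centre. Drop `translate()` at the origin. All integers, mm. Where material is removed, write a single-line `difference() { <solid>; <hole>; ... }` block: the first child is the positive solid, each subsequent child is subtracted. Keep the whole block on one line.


difference() { translate([375, 335, 0]) cylinder(h = 1180, r = 68); translate([375, 335, 0]) cylinder(h = 1180, r = 61); }


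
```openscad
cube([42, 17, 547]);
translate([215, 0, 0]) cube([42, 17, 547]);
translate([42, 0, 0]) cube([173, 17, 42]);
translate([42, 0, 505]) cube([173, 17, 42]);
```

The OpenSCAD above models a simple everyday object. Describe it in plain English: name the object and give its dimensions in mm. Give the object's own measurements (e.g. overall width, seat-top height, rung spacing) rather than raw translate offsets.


A rectangular picture frame lying in the x–z plane (depth along y). The opening is 173 mm wide (x) by 463 mm tall (z), surrounded by a border 42 mm wide on all four sides. The frame is 17 mm deep and is made of two full-height vertical stiles with two horizontal rails fitted between them.


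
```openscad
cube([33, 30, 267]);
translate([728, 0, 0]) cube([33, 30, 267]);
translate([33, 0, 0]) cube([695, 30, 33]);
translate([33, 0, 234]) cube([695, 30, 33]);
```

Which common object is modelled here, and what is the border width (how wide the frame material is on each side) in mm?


A picture frame. The border width is 33 mm.

Four thin pieces enclosing a rectangular opening — a picture frame. The two full-height stiles are 267 mm tall; the top rail sits at z = 234 and is 33 mm tall, so the border above the opening is 267 − 234 = 33 mm, matching the stile x-width.


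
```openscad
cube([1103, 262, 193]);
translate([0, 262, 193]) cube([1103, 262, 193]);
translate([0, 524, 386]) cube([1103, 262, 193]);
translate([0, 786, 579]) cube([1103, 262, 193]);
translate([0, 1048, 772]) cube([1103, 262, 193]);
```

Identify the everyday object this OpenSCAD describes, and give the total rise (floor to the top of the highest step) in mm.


A staircase. The total rise is 965 mm.

5 identical blocks, each offset up and back from the previous — a staircase. Each step is 193 mm tall and there are 5 of them, so the total rise is 5 × 193 = 965 mm.


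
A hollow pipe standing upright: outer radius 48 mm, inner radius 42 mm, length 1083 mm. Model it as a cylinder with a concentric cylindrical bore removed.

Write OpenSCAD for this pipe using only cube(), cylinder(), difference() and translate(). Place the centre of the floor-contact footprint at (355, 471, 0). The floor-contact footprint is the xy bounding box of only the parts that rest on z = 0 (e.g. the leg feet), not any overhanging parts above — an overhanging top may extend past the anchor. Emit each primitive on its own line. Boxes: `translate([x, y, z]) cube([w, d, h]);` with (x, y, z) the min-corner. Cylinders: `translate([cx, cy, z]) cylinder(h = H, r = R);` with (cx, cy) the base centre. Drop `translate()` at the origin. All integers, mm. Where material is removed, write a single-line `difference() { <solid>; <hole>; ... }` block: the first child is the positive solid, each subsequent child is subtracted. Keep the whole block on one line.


difference() { translate([355, 471, 0]) cylinder(h = 1083, r = 48); translate([355, 471, 0]) cylinder(h = 1083, r = 42); }


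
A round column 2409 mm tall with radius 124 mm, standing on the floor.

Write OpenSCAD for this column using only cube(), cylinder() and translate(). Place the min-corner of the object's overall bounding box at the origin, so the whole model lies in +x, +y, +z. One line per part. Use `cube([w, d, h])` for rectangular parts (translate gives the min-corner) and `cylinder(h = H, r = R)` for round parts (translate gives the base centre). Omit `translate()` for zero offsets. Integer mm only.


translate([124, 124, 0]) cylinder(h = 2409, r = 124);


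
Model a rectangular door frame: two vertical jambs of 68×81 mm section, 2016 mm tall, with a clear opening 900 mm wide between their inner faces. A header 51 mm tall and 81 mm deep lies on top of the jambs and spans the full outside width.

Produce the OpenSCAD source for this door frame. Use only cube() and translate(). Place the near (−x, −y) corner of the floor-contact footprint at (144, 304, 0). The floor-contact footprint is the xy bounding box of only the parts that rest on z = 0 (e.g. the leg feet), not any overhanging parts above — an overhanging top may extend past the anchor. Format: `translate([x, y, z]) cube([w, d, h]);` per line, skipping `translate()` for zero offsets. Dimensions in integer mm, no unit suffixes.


translate([144, 304, 0]) cube([68, 81, 2016]);
translate([1112, 304, 0]) cube([68, 81, 2016]);
translate([144, 304, 2016]) cube([1036, 81, 51]);


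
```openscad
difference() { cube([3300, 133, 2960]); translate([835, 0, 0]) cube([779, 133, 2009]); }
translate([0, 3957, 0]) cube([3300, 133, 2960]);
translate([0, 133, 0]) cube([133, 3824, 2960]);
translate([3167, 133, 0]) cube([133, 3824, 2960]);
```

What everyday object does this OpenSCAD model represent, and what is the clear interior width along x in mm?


A single room. The interior width is 3034 mm.

Four walls enclosing a rectangle with a door in the front wall — a room. Outside width 3300 minus two 133 mm walls gives 3034 mm.


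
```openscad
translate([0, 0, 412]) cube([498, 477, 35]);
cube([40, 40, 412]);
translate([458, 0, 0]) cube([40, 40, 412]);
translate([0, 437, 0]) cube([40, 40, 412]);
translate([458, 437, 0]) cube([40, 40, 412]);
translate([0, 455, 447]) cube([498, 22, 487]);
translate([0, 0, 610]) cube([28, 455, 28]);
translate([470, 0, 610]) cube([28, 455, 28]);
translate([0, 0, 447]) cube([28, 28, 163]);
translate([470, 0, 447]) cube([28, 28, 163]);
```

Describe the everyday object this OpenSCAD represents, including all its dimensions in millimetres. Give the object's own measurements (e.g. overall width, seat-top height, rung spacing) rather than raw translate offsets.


A chair. The seat is a 498×477×35 mm slab with its top at z = 447 mm, on four 40×40 mm corner legs (flush with the seat edges, standing on z = 0). A flat backrest 22 mm thick, 487 mm tall, spans the full seat width and rises from the seat top along its +y edge, rear face flush with the rear of the seat. Two armrests of 28×28 mm section run along each side from the seat's front edge to the front of the backrest, top faces 191 mm above the seat top and outer faces flush with the seat's x-edges; a 28×28 mm post under the front of each armrest stands on the seat at the front corner.


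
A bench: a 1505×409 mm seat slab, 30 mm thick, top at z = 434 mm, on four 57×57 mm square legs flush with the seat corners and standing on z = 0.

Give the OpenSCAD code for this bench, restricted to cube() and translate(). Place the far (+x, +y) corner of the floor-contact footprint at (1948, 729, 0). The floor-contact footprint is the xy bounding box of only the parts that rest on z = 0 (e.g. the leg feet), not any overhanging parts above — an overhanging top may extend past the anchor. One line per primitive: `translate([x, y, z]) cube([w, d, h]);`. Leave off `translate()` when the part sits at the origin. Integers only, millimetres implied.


translate([443, 320, 404]) cube([1505, 409, 30]);
translate([443, 320, 0]) cube([57, 57, 404]);
translate([443, 672, 0]) cube([57, 57, 404]);
translate([1891, 320, 0]) cube([57, 57, 404]);
translate([1891, 672, 0]) cube([57, 57, 404]);


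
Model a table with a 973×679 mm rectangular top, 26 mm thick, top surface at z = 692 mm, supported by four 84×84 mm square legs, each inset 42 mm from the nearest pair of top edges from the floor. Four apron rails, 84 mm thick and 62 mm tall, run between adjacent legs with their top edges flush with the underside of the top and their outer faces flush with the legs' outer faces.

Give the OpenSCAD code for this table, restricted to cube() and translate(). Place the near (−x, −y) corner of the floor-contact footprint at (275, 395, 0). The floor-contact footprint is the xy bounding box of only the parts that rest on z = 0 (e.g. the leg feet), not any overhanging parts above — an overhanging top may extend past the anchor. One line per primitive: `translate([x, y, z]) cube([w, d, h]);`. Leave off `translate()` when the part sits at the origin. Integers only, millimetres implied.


// leg_h = 692 - 26 = 666
// apron z = 666 - 62 = 604
translate([233, 353, 666]) cube([973, 679, 26]);
translate([275, 395, 0]) cube([84, 84, 666]);
translate([1080, 395, 0]) cube([84, 84, 666]);
translate([275, 906, 0]) cube([84, 84, 666]);
translate([1080, 906, 0]) cube([84, 84, 666]);
translate([359, 395, 604]) cube([721, 84, 62]);
translate([359, 906, 604]) cube([721, 84, 62]);
translate([275, 479, 604]) cube([84, 427, 62]);
translate([1080, 479, 604]) cube([84, 427, 62]);


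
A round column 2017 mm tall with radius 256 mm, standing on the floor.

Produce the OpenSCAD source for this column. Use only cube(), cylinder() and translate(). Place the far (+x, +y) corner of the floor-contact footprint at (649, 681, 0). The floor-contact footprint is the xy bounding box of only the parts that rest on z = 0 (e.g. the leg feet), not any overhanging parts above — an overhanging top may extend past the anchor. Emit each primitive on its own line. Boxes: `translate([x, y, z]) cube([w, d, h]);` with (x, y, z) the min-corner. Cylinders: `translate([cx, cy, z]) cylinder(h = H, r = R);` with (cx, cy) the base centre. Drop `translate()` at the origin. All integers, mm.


translate([393, 425, 0]) cylinder(h = 2017, r = 256);


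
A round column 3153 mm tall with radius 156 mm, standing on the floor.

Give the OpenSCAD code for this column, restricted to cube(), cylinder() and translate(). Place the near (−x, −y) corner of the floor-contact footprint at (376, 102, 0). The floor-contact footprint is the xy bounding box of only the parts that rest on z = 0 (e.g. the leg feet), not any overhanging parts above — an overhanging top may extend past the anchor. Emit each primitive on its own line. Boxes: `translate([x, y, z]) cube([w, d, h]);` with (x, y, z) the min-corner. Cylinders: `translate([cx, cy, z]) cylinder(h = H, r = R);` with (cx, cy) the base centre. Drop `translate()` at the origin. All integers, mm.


translate([532, 258, 0]) cylinder(h = 3153, r = 156);
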